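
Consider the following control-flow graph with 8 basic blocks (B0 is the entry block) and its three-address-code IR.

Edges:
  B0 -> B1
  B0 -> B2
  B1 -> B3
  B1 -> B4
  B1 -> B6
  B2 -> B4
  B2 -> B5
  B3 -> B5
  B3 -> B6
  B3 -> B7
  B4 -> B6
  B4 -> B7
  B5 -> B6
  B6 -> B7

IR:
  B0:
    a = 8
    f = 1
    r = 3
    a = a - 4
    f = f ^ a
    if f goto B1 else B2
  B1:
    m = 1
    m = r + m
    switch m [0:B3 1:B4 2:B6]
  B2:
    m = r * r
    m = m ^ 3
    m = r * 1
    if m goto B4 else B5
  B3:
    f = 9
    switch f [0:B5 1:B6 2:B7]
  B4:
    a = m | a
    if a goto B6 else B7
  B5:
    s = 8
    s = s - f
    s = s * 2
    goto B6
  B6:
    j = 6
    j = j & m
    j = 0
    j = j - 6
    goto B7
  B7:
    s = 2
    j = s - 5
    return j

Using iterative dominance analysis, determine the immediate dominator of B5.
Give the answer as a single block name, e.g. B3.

idom tree: B1←B0 B2←B0 B3←B1 B4←B0 B5←B0 B6←B0 B7←B0
Dom at joins:
  B4: preds {B1,B2}: {B0,B1} ∩ {B0,B2} = {B0}; idom=B0
  B5: preds {B2,B3}: {B0,B2} ∩ {B0,B1,B3} = {B0}; idom=B0
  B6: preds {B1,B3,B4,B5}: {B0,B1} ∩ {B0,B1,B3} ∩ {B0,B4} ∩ {B0,B5} = {B0}; idom=B0
  B7: preds {B3,B4,B6}: {B0,B1,B3} ∩ {B0,B4} ∩ {B0,B6} = {B0}; idom=B0

idom(B5) = B0

Answer: B0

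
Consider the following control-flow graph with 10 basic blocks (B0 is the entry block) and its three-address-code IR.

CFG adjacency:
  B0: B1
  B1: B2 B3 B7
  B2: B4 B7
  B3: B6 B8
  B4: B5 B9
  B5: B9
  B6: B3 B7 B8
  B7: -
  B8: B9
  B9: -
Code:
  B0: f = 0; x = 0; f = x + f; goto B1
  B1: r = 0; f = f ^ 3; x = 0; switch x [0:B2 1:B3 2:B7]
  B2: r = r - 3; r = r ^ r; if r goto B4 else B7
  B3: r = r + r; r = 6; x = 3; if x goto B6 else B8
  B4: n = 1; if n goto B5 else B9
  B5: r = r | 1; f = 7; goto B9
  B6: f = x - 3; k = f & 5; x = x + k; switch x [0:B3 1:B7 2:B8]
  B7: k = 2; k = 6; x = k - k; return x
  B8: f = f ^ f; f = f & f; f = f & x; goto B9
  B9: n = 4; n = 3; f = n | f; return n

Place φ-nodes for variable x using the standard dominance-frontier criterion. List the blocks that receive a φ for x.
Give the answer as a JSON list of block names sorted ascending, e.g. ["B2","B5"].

Answer: ["B3", "B7", "B8", "B9"]

Analysis:
idom tree: B1←B0 B2←B1 B3←B1 B4←B2 B5←B4 B6←B3 B7←B1 B8←B3 B9←B1
Dom∩ at merges:
  B3: preds {B1,B6}: {B0,B1} ∩ {B0,B1,B3,B6} = {B0,B1}; idom=B1
  B7: preds {B1,B2,B6}: {B0,B1} ∩ {B0,B1,B2} ∩ {B0,B1,B3,B6} = {B0,B1}; idom=B1
  B8: preds {B3,B6}: {B0,B1,B3} ∩ {B0,B1,B3,B6} = {B0,B1,B3}; idom=B3
  B9: preds {B4,B5,B8}: {B0,B1,B2,B4} ∩ {B0,B1,B2,B4,B5} ∩ {B0,B1,B3,B8} = {B0,B1}; idom=B1

DF derivation:
  join B3 pred B1: · stop@B1
  join B3 pred B6: B6→B3 stop@B1
  join B7 pred B1: · stop@B1
  join B7 pred B2: B2 stop@B1
  join B7 pred B6: B6→B3 stop@B1
  join B8 pred B3: · stop@B3
  join B8 pred B6: B6 stop@B3
  join B9 pred B4: B4→B2 stop@B1
  join B9 pred B5: B5→B4→B2 stop@B1
  join B9 pred B8: B8→B3 stop@B1
  B0 → ∅
  B1 → ∅
  B2 → {B7,B9}
  B3 → {B3,B7,B9}
  B4 → {B9}
  B5 → {B9}
  B6 → {B3,B7,B8}
  B7 → ∅
  B8 → {B9}
  B9 → ∅

φ for x: defs {B0,B1,B3,B6,B7}
  DF⁺ = {B3,B7,B8,B9}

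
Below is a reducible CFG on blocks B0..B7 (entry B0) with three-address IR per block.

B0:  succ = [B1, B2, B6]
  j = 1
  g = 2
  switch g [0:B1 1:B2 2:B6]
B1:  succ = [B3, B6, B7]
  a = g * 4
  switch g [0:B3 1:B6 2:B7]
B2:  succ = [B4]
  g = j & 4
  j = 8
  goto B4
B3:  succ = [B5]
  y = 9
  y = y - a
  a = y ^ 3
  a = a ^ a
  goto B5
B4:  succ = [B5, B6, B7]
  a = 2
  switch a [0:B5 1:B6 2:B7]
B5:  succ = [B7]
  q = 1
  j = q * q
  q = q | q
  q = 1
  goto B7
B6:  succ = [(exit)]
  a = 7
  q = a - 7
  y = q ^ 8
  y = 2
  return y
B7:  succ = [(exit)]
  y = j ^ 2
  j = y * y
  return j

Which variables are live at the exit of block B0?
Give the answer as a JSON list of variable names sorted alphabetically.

Answer: ["g", "j"]

Derivation:
Block summaries:
  B0: {g,j} / ∅
  B1: {a} / {g}
  B2: {g,j} / {j}
  B3: {a,y} / {a}
  B4: {a} / ∅
  B5: {j,q} / ∅
  B6: {a,q,y} / ∅
  B7: {j,y} / {j}

Backward fixpoint:
  live B0: ∅→{g,j}
  live B1: {g,j}→{a,j}
  live B2: {j}→{j}
  live B3: {a}→∅
  live B4: {j}→{j}
  live B5: ∅→{j}
  live B6: ∅→∅
  live B7: {j}→∅

live-out(B0) = ["g", "j"]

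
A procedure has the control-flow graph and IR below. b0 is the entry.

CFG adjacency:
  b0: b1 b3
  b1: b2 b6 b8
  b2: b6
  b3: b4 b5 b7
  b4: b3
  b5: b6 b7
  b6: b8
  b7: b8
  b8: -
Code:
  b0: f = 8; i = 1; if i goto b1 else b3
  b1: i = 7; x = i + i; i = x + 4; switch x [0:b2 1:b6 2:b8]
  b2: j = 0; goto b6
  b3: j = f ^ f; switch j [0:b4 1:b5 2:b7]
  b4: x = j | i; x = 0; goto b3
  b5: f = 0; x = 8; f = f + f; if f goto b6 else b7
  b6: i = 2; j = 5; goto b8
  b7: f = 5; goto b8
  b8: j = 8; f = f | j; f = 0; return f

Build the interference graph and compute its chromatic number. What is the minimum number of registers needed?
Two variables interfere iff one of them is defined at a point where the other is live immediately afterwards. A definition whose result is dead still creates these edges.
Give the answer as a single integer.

Answer: 3

Analysis:
def/use:
  b0: def={f,i} ue=∅
  b1: def={i,x} ue=∅
  b2: def={j} ue=∅
  b3: def={j} ue={f}
  b4: def={x} ue={i,j}
  b5: def={f,x} ue=∅
  b6: def={i,j} ue=∅
  b7: def={f} ue=∅
  b8: def={f,j} ue={f}

Backward fixpoint:
  b0 li=∅ lo={f,i}
  b1 li={f} lo={f}
  b2 li={f} lo={f}
  b3 li={f,i} lo={f,i,j}
  b4 li={f,i,j} lo={f,i}
  b5 li=∅ lo={f}
  b6 li={f} lo={f}
  b7 li=∅ lo={f}
  b8 li={f} lo=∅

Interference:
  f — {i,j,x}
  i — {f,j,x}
  j — {f,i}
  x — {f,i}

Chromatic number:
  lower bound: {f,i,j} mutually conflict ⇒ χ ≥ 3
  assign f→c0 i→c1 j→c2 x→c2 — no edge inside a register ⇒ χ ≤ 3
  χ = 3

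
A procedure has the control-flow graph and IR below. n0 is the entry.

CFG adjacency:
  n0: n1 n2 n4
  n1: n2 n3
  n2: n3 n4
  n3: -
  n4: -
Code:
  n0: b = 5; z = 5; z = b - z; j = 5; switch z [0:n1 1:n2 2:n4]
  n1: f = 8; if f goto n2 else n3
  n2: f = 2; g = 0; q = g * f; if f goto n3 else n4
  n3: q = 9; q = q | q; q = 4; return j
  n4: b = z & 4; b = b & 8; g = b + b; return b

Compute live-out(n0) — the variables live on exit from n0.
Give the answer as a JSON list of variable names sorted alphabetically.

def/use:
  n0 def {b,j,z} use ∅
  n1 def {f} use ∅
  n2 def {f,g,q} use ∅
  n3 def {q} use {j}
  n4 def {b,g} use {z}

Live sets:
  live n0: ∅→{j,z}
  live n1: {j,z}→{j,z}
  live n2: {j,z}→{j,z}
  live n3: {j}→∅
  live n4: {z}→∅

live-out(n0) = ["j", "z"]

Answer: ["j", "z"]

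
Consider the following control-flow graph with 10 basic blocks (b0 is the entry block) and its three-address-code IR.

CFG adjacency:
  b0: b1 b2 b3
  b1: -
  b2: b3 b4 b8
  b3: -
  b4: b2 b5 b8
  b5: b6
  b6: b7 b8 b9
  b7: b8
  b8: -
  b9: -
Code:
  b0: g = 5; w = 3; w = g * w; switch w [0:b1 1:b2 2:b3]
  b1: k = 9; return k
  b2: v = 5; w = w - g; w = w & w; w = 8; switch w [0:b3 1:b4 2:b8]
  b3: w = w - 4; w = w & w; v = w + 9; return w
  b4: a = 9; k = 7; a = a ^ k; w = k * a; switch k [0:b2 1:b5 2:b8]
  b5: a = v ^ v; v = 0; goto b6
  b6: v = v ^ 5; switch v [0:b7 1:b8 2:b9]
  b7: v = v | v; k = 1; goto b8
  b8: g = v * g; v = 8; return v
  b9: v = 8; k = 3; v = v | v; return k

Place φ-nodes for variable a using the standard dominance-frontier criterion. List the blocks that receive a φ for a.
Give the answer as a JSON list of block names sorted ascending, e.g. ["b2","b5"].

idom tree: b1←b0 b2←b0 b3←b0 b4←b2 b5←b4 b6←b5 b7←b6 b8←b2 b9←b6
Dom∩ at merges:
  b2: preds {b0,b4}: {b0} ∩ {b0,b2,b4} = {b0}; idom=b0
  b3: preds {b0,b2}: {b0} ∩ {b0,b2} = {b0}; idom=b0
  b8: preds {b2,b4,b6,b7}: {b0,b2} ∩ {b0,b2,b4} ∩ {b0,b2,b4,b5,b6} ∩ {b0,b2,b4,b5,b6,b7} = {b0,b2}; idom=b2

Frontier:
  b2←b0: walk · to b0
  b2←b4: walk b4→b2 to b0
  b3←b0: walk · to b0
  b3←b2: walk b2 to b0
  b8←b2: walk · to b2
  b8←b4: walk b4 to b2
  b8←b6: walk b6→b5→b4 to b2
  b8←b7: walk b7→b6→b5→b4 to b2
  b0: DF=∅
  b1: DF=∅
  b2: DF={b2,b3}
  b3: DF=∅
  b4: DF={b2,b8}
  b5: DF={b8}
  b6: DF={b8}
  b7: DF={b8}
  b8: DF=∅
  b9: DF=∅

φ for a: defs {b4,b5}
  DF⁺ = {b2,b3,b8}

Answer: ["b2", "b3", "b8"]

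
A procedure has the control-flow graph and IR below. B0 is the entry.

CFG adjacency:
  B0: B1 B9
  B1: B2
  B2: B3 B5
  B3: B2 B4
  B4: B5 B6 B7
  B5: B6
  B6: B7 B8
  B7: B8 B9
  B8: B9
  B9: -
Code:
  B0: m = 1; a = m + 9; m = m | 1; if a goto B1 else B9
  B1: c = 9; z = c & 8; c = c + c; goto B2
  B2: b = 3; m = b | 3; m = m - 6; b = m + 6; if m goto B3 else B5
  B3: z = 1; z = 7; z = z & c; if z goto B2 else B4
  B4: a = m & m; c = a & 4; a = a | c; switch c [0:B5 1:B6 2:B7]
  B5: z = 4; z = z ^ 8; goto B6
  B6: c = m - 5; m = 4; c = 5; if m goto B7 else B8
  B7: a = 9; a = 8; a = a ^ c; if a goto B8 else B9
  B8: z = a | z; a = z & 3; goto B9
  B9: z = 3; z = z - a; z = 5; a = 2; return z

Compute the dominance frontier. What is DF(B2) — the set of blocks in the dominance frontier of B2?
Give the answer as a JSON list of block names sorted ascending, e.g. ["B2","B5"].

Answer: ["B2", "B9"]

Analysis:
idom tree: B1←B0 B2←B1 B3←B2 B4←B3 B5←B2 B6←B2 B7←B2 B8←B2 B9←B0
Join-block Dom:
  B2: preds {B1,B3}: {B0,B1} ∩ {B0,B1,B2,B3} = {B0,B1}; idom=B1
  B5: preds {B2,B4}: {B0,B1,B2} ∩ {B0,B1,B2,B3,B4} = {B0,B1,B2}; idom=B2
  B6: preds {B4,B5}: {B0,B1,B2,B3,B4} ∩ {B0,B1,B2,B5} = {B0,B1,B2}; idom=B2
  B7: preds {B4,B6}: {B0,B1,B2,B3,B4} ∩ {B0,B1,B2,B6} = {B0,B1,B2}; idom=B2
  B8: preds {B6,B7}: {B0,B1,B2,B6} ∩ {B0,B1,B2,B7} = {B0,B1,B2}; idom=B2
  B9: preds {B0,B7,B8}: {B0} ∩ {B0,B1,B2,B7} ∩ {B0,B1,B2,B8} = {B0}; idom=B0

DF derivation:
  B2←B1: walk · to B1
  B2←B3: walk B3→B2 to B1
  B5←B2: walk · to B2
  B5←B4: walk B4→B3 to B2
  B6←B4: walk B4→B3 to B2
  B6←B5: walk B5 to B2
  B7←B4: walk B4→B3 to B2
  B7←B6: walk B6 to B2
  B8←B6: walk B6 to B2
  B8←B7: walk B7 to B2
  B9←B0: walk · to B0
  B9←B7: walk B7→B2→B1 to B0
  B9←B8: walk B8→B2→B1 to B0
  DF(B0)=∅
  DF(B1)={B9}
  DF(B2)={B2,B9}
  DF(B3)={B2,B5,B6,B7}
  DF(B4)={B5,B6,B7}
  DF(B5)={B6}
  DF(B6)={B7,B8}
  DF(B7)={B8,B9}
  DF(B8)={B9}
  DF(B9)=∅

DF(B2) = ["B2", "B9"]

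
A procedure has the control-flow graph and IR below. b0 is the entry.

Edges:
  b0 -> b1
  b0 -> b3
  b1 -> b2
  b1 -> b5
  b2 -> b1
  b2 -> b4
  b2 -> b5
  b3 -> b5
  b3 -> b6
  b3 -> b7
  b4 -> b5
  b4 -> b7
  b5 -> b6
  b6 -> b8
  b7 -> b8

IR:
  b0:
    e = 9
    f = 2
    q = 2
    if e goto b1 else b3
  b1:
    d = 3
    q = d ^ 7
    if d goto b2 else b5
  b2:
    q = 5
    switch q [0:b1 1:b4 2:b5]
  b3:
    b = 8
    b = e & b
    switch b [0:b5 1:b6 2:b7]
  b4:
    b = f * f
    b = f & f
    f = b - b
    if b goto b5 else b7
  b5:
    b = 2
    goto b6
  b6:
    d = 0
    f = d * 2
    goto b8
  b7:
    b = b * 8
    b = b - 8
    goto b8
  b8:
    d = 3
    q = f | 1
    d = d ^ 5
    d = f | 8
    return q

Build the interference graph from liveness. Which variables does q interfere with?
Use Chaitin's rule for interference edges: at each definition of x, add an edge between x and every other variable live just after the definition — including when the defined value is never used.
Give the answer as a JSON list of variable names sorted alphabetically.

Answer: ["d", "e", "f"]

Working:
Per-block:
  b0: def={e,f,q} ue=∅
  b1: def={d,q} ue=∅
  b2: def={q} ue=∅
  b3: def={b} ue={e}
  b4: def={b,f} ue={f}
  b5: def={b} ue=∅
  b6: def={d,f} ue=∅
  b7: def={b} ue={b}
  b8: def={d,q} ue={f}

Backward fixpoint:
  b0 li=∅ lo={e,f}
  b1 li={f} lo={f}
  b2 li={f} lo={f}
  b3 li={e,f} lo={b,f}
  b4 li={f} lo={b,f}
  b5 li=∅ lo=∅
  b6 li=∅ lo={f}
  b7 li={b,f} lo={f}
  b8 li={f} lo=∅

Conflict graph:
  b: {e,f}
  d: {f,q}
  e: {b,f,q}
  f: {b,d,e,q}
  q: {d,e,f}

N(q) = ["d", "e", "f"]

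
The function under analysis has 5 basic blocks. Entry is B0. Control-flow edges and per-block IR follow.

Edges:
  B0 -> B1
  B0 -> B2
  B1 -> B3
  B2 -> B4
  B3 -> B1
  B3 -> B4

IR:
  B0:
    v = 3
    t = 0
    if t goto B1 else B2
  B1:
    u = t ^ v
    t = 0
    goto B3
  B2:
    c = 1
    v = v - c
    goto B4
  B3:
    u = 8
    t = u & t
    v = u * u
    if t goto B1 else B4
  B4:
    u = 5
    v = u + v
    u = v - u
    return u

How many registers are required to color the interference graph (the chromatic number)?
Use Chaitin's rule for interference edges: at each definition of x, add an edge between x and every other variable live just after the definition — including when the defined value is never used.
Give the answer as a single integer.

Per-block:
  B0: {t,v} / ∅
  B1: {t,u} / {t,v}
  B2: {c,v} / {v}
  B3: {t,u,v} / {t}
  B4: {u,v} / {v}

Live sets:
  live B0: ∅→{t,v}
  live B1: {t,v}→{t}
  live B2: {v}→{v}
  live B3: {t}→{t,v}
  live B4: {v}→∅

Conflict graph:
  c — {v}
  t — {u,v}
  u — {t,v}
  v — {c,t,u}

Colouring:
  clique {t,u,v} ⇒ need ≥ 3
  assign c→r1 t→r1 u→r2 v→r0 — no edge inside a register ⇒ χ ≤ 3
  χ = 3

Answer: 3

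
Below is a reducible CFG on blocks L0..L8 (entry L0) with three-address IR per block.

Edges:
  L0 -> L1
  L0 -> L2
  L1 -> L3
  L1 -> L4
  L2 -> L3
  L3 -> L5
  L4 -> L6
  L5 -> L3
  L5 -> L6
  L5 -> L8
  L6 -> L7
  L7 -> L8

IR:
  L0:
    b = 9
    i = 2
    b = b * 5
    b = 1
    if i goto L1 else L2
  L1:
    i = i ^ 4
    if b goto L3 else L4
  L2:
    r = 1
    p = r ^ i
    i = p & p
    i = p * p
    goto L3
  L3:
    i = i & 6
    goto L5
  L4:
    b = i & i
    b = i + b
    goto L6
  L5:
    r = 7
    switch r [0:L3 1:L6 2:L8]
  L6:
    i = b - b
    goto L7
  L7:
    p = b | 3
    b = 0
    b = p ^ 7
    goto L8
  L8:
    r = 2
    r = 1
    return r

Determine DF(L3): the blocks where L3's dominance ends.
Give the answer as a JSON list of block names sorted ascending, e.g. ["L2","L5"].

Answer: ["L3", "L6", "L8"]

Derivation:
idom tree: L1←L0 L2←L0 L3←L0 L4←L1 L5←L3 L6←L0 L7←L6 L8←L0
Dom at joins:
  L3: preds {L1,L2,L5}: {L0,L1} ∩ {L0,L2} ∩ {L0,L3,L5} = {L0}; idom=L0
  L6: preds {L4,L5}: {L0,L1,L4} ∩ {L0,L3,L5} = {L0}; idom=L0
  L8: preds {L5,L7}: {L0,L3,L5} ∩ {L0,L6,L7} = {L0}; idom=L0

DF derivation:
  join L3 pred L1: L1 stop@L0
  join L3 pred L2: L2 stop@L0
  join L3 pred L5: L5→L3 stop@L0
  join L6 pred L4: L4→L1 stop@L0
  join L6 pred L5: L5→L3 stop@L0
  join L8 pred L5: L5→L3 stop@L0
  join L8 pred L7: L7→L6 stop@L0
  L0: DF=∅
  L1: DF={L3,L6}
  L2: DF={L3}
  L3: DF={L3,L6,L8}
  L4: DF={L6}
  L5: DF={L3,L6,L8}
  L6: DF={L8}
  L7: DF={L8}
  L8: DF=∅

DF(L3) = ["L3", "L6", "L8"]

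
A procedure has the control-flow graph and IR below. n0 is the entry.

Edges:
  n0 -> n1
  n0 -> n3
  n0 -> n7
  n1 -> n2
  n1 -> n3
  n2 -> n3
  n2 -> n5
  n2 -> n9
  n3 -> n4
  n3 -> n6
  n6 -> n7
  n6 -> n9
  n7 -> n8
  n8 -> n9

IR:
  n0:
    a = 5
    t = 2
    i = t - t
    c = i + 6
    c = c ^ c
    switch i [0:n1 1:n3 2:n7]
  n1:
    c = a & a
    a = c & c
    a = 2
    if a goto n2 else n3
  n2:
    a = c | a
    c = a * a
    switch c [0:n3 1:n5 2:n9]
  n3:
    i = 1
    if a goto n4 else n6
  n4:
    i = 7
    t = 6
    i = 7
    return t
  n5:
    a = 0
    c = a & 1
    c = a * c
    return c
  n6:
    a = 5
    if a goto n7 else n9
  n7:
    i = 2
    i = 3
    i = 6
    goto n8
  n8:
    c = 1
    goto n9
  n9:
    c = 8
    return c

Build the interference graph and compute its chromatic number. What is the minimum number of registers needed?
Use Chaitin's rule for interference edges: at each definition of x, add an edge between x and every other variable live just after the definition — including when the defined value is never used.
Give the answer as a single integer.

Answer: 3

Working:
Per-block:
  n0: {a,c,i,t} / ∅
  n1: {a,c} / {a}
  n2: {a,c} / {a,c}
  n3: {i} / {a}
  n4: {i,t} / ∅
  n5: {a,c} / ∅
  n6: {a} / ∅
  n7: {i} / ∅
  n8: {c} / ∅
  n9: {c} / ∅

Live sets:
  n0 li=∅ lo={a}
  n1 li={a} lo={a,c}
  n2 li={a,c} lo={a}
  n3 li={a} lo=∅
  n4 li=∅ lo=∅
  n5 li=∅ lo=∅
  n6 li=∅ lo=∅
  n7 li=∅ lo=∅
  n8 li=∅ lo=∅
  n9 li=∅ lo=∅

Interference:
  a: {c,i,t}
  c: {a,i}
  i: {a,c,t}
  t: {a,i}

Registers:
  clique {a,c,i} ⇒ need ≥ 3
  assign a→R0 c→R2 i→R1 t→R2 — no edge inside a register ⇒ χ ≤ 3
  χ = 3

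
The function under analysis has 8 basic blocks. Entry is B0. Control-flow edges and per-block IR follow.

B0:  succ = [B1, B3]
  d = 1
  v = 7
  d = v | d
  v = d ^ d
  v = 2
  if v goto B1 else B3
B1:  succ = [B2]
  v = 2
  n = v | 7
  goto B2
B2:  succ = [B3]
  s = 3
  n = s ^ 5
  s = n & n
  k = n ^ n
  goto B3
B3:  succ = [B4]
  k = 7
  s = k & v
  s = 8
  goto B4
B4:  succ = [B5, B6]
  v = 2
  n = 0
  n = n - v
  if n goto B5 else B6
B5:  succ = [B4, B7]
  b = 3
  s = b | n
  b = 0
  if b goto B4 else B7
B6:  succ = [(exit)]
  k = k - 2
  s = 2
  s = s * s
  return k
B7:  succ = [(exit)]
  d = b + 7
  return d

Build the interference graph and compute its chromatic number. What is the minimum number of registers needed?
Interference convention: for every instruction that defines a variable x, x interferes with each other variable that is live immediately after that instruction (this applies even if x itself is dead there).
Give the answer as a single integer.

Answer: 4

Analysis:
Block summaries:
  B0 def {d,v} use ∅
  B1 def {n,v} use ∅
  B2 def {k,n,s} use ∅
  B3 def {k,s} use {v}
  B4 def {n,v} use ∅
  B5 def {b,s} use {n}
  B6 def {k,s} use {k}
  B7 def {d} use {b}

Backward fixpoint:
  B0: in=∅ out={v}
  B1: in=∅ out={v}
  B2: in={v} out={v}
  B3: in={v} out={k}
  B4: in={k} out={k,n}
  B5: in={k,n} out={b,k}
  B6: in={k} out=∅
  B7: in={b} out=∅

Conflict graph:
  b — {k,n}
  d — {v}
  k — {b,n,s,v}
  n — {b,k,s,v}
  s — {k,n,v}
  v — {d,k,n,s}

Chromatic number:
  {k,n,s,v} pairwise interfere (4-clique) ⇒ χ ≥ 4
  assign b→r2 d→r0 k→r0 n→r1 s→r3 v→r2 — no edge inside a register ⇒ χ ≤ 4
  χ = 4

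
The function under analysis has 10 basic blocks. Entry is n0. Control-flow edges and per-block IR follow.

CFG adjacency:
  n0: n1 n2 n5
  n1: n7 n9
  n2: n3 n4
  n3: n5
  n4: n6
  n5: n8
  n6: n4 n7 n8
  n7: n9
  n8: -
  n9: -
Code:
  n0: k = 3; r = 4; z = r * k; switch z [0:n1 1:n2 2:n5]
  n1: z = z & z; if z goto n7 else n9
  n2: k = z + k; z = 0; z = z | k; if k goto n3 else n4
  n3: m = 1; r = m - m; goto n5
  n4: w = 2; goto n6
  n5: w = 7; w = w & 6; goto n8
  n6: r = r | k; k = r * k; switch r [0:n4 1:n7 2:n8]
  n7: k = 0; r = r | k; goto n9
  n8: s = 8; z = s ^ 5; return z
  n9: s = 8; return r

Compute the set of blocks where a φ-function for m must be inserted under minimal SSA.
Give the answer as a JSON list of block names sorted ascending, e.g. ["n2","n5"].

Answer: ["n5", "n8"]

Analysis:
idom tree: n1←n0 n2←n0 n3←n2 n4←n2 n5←n0 n6←n4 n7←n0 n8←n0 n9←n0
Join-block Dom:
  n4: preds {n2,n6}: {n0,n2} ∩ {n0,n2,n4,n6} = {n0,n2}; idom=n2
  n5: preds {n0,n3}: {n0} ∩ {n0,n2,n3} = {n0}; idom=n0
  n7: preds {n1,n6}: {n0,n1} ∩ {n0,n2,n4,n6} = {n0}; idom=n0
  n8: preds {n5,n6}: {n0,n5} ∩ {n0,n2,n4,n6} = {n0}; idom=n0
  n9: preds {n1,n7}: {n0,n1} ∩ {n0,n7} = {n0}; idom=n0

DF derivation:
  join n4 pred n2: · stop@n2
  join n4 pred n6: n6→n4 stop@n2
  join n5 pred n0: · stop@n0
  join n5 pred n3: n3→n2 stop@n0
  join n7 pred n1: n1 stop@n0
  join n7 pred n6: n6→n4→n2 stop@n0
  join n8 pred n5: n5 stop@n0
  join n8 pred n6: n6→n4→n2 stop@n0
  join n9 pred n1: n1 stop@n0
  join n9 pred n7: n7 stop@n0
  n0: DF=∅
  n1: DF={n7,n9}
  n2: DF={n5,n7,n8}
  n3: DF={n5}
  n4: DF={n4,n7,n8}
  n5: DF={n8}
  n6: DF={n4,n7,n8}
  n7: DF={n9}
  n8: DF=∅
  n9: DF=∅

φ for m: defs {n3}
  DF⁺ = {n5,n8}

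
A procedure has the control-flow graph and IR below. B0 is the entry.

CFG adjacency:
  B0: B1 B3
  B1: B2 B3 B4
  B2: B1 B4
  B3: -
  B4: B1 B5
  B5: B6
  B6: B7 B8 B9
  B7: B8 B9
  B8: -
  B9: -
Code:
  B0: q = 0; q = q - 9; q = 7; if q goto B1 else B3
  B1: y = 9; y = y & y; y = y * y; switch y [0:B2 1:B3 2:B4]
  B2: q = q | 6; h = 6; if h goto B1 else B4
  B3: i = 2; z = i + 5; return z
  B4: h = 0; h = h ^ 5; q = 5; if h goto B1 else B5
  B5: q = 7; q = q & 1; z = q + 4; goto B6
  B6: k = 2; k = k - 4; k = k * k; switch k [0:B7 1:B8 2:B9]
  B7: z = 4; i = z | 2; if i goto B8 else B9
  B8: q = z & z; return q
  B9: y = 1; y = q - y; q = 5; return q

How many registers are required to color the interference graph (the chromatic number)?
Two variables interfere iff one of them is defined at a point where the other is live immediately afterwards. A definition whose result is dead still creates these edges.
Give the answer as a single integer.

def/use:
  B0 def {q} use ∅
  B1 def {y} use ∅
  B2 def {h,q} use {q}
  B3 def {i,z} use ∅
  B4 def {h,q} use ∅
  B5 def {q,z} use ∅
  B6 def {k} use ∅
  B7 def {i,z} use ∅
  B8 def {q} use {z}
  B9 def {q,y} use {q}

Live sets:
  B0: in=∅ out={q}
  B1: in={q} out={q}
  B2: in={q} out={q}
  B3: in=∅ out=∅
  B4: in=∅ out={q}
  B5: in=∅ out={q,z}
  B6: in={q,z} out={q,z}
  B7: in={q} out={q,z}
  B8: in={z} out=∅
  B9: in={q} out=∅

Interfere edges:
  h — {q}
  i — {q,z}
  k — {q,z}
  q — {h,i,k,y,z}
  y — {q}
  z — {i,k,q}

Colouring:
  clique {i,q,z} ⇒ need ≥ 3
  assign h→R1 i→R2 k→R2 q→R0 y→R1 z→R1 — no edge inside a register ⇒ χ ≤ 3
  χ = 3

Answer: 3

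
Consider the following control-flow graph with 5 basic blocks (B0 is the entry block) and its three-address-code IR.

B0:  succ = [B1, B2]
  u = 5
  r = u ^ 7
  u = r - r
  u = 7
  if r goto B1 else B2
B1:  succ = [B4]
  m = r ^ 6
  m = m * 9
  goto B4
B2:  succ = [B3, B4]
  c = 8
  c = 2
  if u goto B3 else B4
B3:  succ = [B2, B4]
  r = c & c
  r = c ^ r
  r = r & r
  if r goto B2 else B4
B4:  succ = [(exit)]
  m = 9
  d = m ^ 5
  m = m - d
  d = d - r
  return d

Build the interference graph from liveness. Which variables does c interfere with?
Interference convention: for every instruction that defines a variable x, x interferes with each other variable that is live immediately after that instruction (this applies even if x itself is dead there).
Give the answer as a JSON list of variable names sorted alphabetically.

def/use:
  B0 def {r,u} use ∅
  B1 def {m} use {r}
  B2 def {c} use {u}
  B3 def {r} use {c}
  B4 def {d,m} use {r}

Liveness:
  live B0: ∅→{r,u}
  live B1: {r}→{r}
  live B2: {r,u}→{c,r,u}
  live B3: {c,u}→{r,u}
  live B4: {r}→∅

Interference:
  c: {r,u}
  d: {m,r}
  m: {d,r}
  r: {c,d,m,u}
  u: {c,r}

N(c) = ["r", "u"]

Answer: ["r", "u"]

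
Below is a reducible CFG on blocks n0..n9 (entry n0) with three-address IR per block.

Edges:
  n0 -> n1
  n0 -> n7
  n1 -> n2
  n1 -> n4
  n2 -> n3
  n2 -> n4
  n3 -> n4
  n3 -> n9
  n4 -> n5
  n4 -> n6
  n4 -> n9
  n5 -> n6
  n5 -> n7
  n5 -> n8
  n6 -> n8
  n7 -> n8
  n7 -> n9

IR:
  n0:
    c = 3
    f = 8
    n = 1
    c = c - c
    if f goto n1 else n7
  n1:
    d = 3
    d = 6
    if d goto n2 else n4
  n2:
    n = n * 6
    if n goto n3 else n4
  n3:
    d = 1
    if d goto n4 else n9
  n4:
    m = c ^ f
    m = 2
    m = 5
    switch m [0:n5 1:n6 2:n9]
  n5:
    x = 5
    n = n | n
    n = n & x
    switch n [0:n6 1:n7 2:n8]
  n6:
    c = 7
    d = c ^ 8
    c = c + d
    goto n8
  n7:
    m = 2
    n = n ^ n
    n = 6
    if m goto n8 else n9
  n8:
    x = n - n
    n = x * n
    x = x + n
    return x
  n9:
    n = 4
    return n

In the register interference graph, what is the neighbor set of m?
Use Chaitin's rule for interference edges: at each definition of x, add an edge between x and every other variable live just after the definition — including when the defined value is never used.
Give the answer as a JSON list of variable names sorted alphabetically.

Answer: ["n"]

Working:
Block summaries:
  n0: {c,f,n} / ∅
  n1: {d} / ∅
  n2: {n} / {n}
  n3: {d} / ∅
  n4: {m} / {c,f}
  n5: {n,x} / {n}
  n6: {c,d} / ∅
  n7: {m,n} / {n}
  n8: {n,x} / {n}
  n9: {n} / ∅

Backward fixpoint:
  n0: in=∅ out={c,f,n}
  n1: in={c,f,n} out={c,f,n}
  n2: in={c,f,n} out={c,f,n}
  n3: in={c,f,n} out={c,f,n}
  n4: in={c,f,n} out={n}
  n5: in={n} out={n}
  n6: in={n} out={n}
  n7: in={n} out={n}
  n8: in={n} out=∅
  n9: in=∅ out=∅

Conflict graph:
  c↔{d,f,n}
  d↔{c,f,n}
  f↔{c,d,n}
  m↔{n}
  n↔{c,d,f,m,x}
  x↔{n}

N(m) = ["n"]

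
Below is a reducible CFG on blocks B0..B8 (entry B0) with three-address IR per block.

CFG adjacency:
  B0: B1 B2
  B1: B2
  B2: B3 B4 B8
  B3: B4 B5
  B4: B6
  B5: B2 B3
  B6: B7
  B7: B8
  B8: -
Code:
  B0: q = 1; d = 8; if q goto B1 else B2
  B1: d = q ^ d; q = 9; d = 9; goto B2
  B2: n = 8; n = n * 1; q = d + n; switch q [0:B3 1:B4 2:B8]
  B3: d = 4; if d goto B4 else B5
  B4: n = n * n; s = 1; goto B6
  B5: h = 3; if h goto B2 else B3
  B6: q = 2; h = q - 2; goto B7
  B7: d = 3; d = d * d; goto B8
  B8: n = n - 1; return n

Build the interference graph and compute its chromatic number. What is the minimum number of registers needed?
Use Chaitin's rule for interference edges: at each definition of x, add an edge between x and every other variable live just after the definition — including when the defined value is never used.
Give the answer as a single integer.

Per-block:
  B0: def={d,q} ue=∅
  B1: def={d,q} ue={d,q}
  B2: def={n,q} ue={d}
  B3: def={d} ue=∅
  B4: def={n,s} ue={n}
  B5: def={h} ue=∅
  B6: def={h,q} ue=∅
  B7: def={d} ue=∅
  B8: def={n} ue={n}

Liveness:
  live B0: ∅→{d,q}
  live B1: {d,q}→{d}
  live B2: {d}→{n}
  live B3: {n}→{d,n}
  live B4: {n}→{n}
  live B5: {d,n}→{d,n}
  live B6: {n}→{n}
  live B7: {n}→{n}
  live B8: {n}→∅

Conflict graph:
  d↔{h,n,q}
  h↔{d,n}
  n↔{d,h,q,s}
  q↔{d,n}
  s↔{n}

Chromatic number:
  clique {d,h,n} ⇒ need ≥ 3
  assign d→R1 h→R2 n→R0 q→R2 s→R1 — no edge inside a register ⇒ χ ≤ 3
  χ = 3

Answer: 3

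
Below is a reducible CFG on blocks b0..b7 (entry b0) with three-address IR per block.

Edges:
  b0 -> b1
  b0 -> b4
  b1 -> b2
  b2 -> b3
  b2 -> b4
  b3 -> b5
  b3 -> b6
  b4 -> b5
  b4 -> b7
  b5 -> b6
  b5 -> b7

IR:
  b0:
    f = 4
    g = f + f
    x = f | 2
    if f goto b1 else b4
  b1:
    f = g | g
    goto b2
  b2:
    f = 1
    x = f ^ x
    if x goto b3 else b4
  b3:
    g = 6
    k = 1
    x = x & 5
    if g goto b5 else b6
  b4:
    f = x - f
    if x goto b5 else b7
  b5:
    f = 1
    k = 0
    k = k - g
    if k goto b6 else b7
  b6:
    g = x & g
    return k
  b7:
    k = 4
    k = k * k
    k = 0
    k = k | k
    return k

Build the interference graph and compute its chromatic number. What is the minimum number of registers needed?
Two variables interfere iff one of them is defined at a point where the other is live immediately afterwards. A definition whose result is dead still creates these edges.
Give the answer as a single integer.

Answer: 3

Analysis:
Block summaries:
  b0: def={f,g,x} ue=∅
  b1: def={f} ue={g}
  b2: def={f,x} ue={x}
  b3: def={g,k,x} ue={x}
  b4: def={f} ue={f,x}
  b5: def={f,k} ue={g}
  b6: def={g} ue={g,k,x}
  b7: def={k} ue=∅

Live sets:
  b0 li=∅ lo={f,g,x}
  b1 li={g,x} lo={g,x}
  b2 li={g,x} lo={f,g,x}
  b3 li={x} lo={g,k,x}
  b4 li={f,g,x} lo={g,x}
  b5 li={g,x} lo={g,k,x}
  b6 li={g,k,x} lo=∅
  b7 li=∅ lo=∅

Interference:
  f — {g,x}
  g — {f,k,x}
  k — {g,x}
  x — {f,g,k}

Colouring:
  {f,g,x} pairwise interfere (3-clique) ⇒ χ ≥ 3
  assign f→r2 g→r0 k→r2 x→r1 — no edge inside a register ⇒ χ ≤ 3
  χ = 3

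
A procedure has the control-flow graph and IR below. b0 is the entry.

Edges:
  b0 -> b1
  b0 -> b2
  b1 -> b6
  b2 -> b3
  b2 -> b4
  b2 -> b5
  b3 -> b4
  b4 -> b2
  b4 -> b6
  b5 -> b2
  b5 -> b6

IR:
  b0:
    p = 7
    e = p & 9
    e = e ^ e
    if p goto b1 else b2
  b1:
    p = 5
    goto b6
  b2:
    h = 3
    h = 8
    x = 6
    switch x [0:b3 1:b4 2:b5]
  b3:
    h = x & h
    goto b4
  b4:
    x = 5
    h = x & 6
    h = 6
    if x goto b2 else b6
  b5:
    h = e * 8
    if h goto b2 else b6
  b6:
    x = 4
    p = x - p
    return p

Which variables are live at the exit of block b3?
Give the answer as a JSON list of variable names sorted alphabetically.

Answer: ["e", "p"]

Analysis:
def/use:
  b0: def={e,p} ue=∅
  b1: def={p} ue=∅
  b2: def={h,x} ue=∅
  b3: def={h} ue={h,x}
  b4: def={h,x} ue=∅
  b5: def={h} ue={e}
  b6: def={p,x} ue={p}

Liveness:
  live b0: ∅→{e,p}
  live b1: ∅→{p}
  live b2: {e,p}→{e,h,p,x}
  live b3: {e,h,p,x}→{e,p}
  live b4: {e,p}→{e,p}
  live b5: {e,p}→{e,p}
  live b6: {p}→∅

live-out(b3) = ["e", "p"]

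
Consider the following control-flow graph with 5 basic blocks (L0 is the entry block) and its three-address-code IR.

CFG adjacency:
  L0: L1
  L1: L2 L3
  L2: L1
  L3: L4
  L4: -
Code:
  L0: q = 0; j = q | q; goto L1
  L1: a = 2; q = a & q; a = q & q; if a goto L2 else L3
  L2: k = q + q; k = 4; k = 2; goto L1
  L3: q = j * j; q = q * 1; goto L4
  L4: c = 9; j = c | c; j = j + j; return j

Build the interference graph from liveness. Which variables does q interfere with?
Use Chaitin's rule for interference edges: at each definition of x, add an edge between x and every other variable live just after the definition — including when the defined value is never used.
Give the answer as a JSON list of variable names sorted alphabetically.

Answer: ["a", "j", "k"]

Working:
Block summaries:
  L0: {j,q} / ∅
  L1: {a,q} / {q}
  L2: {k} / {q}
  L3: {q} / {j}
  L4: {c,j} / ∅

Backward fixpoint:
  L0: in=∅ out={j,q}
  L1: in={j,q} out={j,q}
  L2: in={j,q} out={j,q}
  L3: in={j} out=∅
  L4: in=∅ out=∅

Interference:
  a: {j,q}
  c: ∅
  j: {a,k,q}
  k: {j,q}
  q: {a,j,k}

N(q) = ["a", "j", "k"]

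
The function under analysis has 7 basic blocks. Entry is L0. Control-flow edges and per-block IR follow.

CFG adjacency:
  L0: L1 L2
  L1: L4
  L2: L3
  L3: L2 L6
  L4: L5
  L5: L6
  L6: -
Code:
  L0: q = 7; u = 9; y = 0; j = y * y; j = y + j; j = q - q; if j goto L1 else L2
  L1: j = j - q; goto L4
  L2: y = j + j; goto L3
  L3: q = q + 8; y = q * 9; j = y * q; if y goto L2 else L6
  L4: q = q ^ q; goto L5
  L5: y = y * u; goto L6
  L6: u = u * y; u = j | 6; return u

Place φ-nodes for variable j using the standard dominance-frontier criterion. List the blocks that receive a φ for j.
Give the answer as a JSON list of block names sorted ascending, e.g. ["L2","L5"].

idom tree: L1←L0 L2←L0 L3←L2 L4←L1 L5←L4 L6←L0
Dom∩ at merges:
  L2: preds {L0,L3}: {L0} ∩ {L0,L2,L3} = {L0}; idom=L0
  L6: preds {L3,L5}: {L0,L2,L3} ∩ {L0,L1,L4,L5} = {L0}; idom=L0

Frontier:
  L2←L0: walk · to L0
  L2←L3: walk L3→L2 to L0
  L6←L3: walk L3→L2 to L0
  L6←L5: walk L5→L4→L1 to L0
  L0 → ∅
  L1 → {L6}
  L2 → {L2,L6}
  L3 → {L2,L6}
  L4 → {L6}
  L5 → {L6}
  L6 → ∅

φ for j: defs {L0,L1,L3}
  DF⁺ = {L2,L6}

Answer: ["L2", "L6"]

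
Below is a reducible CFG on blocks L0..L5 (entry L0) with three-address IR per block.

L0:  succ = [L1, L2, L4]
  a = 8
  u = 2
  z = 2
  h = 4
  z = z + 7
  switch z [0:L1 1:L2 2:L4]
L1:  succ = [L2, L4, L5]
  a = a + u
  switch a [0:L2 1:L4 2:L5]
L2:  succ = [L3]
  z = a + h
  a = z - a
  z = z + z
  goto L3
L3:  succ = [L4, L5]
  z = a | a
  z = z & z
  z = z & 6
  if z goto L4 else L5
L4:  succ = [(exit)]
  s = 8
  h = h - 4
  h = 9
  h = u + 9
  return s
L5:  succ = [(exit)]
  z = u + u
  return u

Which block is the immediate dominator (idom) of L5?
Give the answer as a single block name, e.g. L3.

idom tree: L1←L0 L2←L0 L3←L2 L4←L0 L5←L0
Dom at joins:
  L2: preds {L0,L1}: {L0} ∩ {L0,L1} = {L0}; idom=L0
  L4: preds {L0,L1,L3}: {L0} ∩ {L0,L1} ∩ {L0,L2,L3} = {L0}; idom=L0
  L5: preds {L1,L3}: {L0,L1} ∩ {L0,L2,L3} = {L0}; idom=L0

idom(L5) = L0

Answer: L0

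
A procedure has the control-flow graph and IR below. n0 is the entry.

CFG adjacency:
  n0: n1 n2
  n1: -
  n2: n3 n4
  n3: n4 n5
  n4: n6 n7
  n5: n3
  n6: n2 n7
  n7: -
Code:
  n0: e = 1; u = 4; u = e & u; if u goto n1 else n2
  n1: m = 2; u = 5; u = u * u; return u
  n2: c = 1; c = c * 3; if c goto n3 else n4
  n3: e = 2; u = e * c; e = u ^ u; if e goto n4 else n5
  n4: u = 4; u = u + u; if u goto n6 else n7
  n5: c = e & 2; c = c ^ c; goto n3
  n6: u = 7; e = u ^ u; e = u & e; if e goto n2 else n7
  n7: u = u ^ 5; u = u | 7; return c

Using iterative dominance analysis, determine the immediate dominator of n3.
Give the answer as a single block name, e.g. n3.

Answer: n2

Working:
idom tree: n1←n0 n2←n0 n3←n2 n4←n2 n5←n3 n6←n4 n7←n4
Dom∩ at merges:
  n2: preds {n0,n6}: {n0} ∩ {n0,n2,n4,n6} = {n0}; idom=n0
  n3: preds {n2,n5}: {n0,n2} ∩ {n0,n2,n3,n5} = {n0,n2}; idom=n2
  n4: preds {n2,n3}: {n0,n2} ∩ {n0,n2,n3} = {n0,n2}; idom=n2
  n7: preds {n4,n6}: {n0,n2,n4} ∩ {n0,n2,n4,n6} = {n0,n2,n4}; idom=n4

idom(n3) = n2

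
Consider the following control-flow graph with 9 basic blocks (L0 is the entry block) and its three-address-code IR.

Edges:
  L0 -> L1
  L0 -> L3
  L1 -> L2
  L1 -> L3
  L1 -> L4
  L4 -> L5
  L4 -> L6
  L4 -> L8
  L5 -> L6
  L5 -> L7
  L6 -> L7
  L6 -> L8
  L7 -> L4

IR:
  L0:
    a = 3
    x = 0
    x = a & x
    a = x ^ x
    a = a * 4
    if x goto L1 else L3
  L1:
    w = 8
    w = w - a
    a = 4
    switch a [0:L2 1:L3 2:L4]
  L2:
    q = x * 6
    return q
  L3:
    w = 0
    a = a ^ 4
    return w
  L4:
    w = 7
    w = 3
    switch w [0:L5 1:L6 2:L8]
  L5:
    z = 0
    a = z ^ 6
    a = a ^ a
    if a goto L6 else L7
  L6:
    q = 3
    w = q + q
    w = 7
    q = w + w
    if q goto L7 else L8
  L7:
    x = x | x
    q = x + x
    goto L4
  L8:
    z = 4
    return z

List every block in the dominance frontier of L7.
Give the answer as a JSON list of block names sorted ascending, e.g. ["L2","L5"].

Answer: ["L4"]

Derivation:
idom tree: L1←L0 L2←L1 L3←L0 L4←L1 L5←L4 L6←L4 L7←L4 L8←L4
Dom∩ at merges:
  L3: preds {L0,L1}: {L0} ∩ {L0,L1} = {L0}; idom=L0
  L4: preds {L1,L7}: {L0,L1} ∩ {L0,L1,L4,L7} = {L0,L1}; idom=L1
  L6: preds {L4,L5}: {L0,L1,L4} ∩ {L0,L1,L4,L5} = {L0,L1,L4}; idom=L4
  L7: preds {L5,L6}: {L0,L1,L4,L5} ∩ {L0,L1,L4,L6} = {L0,L1,L4}; idom=L4
  L8: preds {L4,L6}: {L0,L1,L4} ∩ {L0,L1,L4,L6} = {L0,L1,L4}; idom=L4

DF derivation:
  join L3 pred L0: · stop@L0
  join L3 pred L1: L1 stop@L0
  join L4 pred L1: · stop@L1
  join L4 pred L7: L7→L4 stop@L1
  join L6 pred L4: · stop@L4
  join L6 pred L5: L5 stop@L4
  join L7 pred L5: L5 stop@L4
  join L7 pred L6: L6 stop@L4
  join L8 pred L4: · stop@L4
  join L8 pred L6: L6 stop@L4
  L0 → ∅
  L1 → {L3}
  L2 → ∅
  L3 → ∅
  L4 → {L4}
  L5 → {L6,L7}
  L6 → {L7,L8}
  L7 → {L4}
  L8 → ∅

DF(L7) = ["L4"]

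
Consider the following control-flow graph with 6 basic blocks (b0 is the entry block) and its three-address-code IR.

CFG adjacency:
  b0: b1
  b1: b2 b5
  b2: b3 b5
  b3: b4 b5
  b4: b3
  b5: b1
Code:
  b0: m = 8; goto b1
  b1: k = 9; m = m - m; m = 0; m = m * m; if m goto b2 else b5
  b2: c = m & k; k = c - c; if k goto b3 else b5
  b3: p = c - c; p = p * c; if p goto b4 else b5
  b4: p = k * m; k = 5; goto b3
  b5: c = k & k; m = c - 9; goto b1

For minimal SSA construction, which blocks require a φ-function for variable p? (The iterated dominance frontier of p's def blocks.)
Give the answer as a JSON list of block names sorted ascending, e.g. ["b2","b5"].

idom tree: b1←b0 b2←b1 b3←b2 b4←b3 b5←b1
Dom at joins:
  b1: preds {b0,b5}: {b0} ∩ {b0,b1,b5} = {b0}; idom=b0
  b3: preds {b2,b4}: {b0,b1,b2} ∩ {b0,b1,b2,b3,b4} = {b0,b1,b2}; idom=b2
  b5: preds {b1,b2,b3}: {b0,b1} ∩ {b0,b1,b2} ∩ {b0,b1,b2,b3} = {b0,b1}; idom=b1

Frontier:
  b1←b0: walk · to b0
  b1←b5: walk b5→b1 to b0
  b3←b2: walk · to b2
  b3←b4: walk b4→b3 to b2
  b5←b1: walk · to b1
  b5←b2: walk b2 to b1
  b5←b3: walk b3→b2 to b1
  b0: DF=∅
  b1: DF={b1}
  b2: DF={b5}
  b3: DF={b3,b5}
  b4: DF={b3}
  b5: DF={b1}

φ for p: defs {b3,b4}
  DF⁺ = {b1,b3,b5}

Answer: ["b1", "b3", "b5"]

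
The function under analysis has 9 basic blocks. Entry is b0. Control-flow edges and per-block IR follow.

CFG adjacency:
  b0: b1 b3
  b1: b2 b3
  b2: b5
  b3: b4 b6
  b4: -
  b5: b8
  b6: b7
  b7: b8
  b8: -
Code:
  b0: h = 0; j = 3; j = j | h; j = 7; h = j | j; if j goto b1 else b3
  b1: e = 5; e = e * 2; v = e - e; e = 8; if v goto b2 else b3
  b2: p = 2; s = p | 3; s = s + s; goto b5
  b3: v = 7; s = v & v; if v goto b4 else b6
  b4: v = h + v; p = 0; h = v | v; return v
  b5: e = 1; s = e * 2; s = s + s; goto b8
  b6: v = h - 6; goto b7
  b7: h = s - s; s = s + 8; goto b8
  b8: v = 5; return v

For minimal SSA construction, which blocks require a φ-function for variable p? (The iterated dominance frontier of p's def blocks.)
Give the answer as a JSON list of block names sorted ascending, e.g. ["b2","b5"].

idom tree: b1←b0 b2←b1 b3←b0 b4←b3 b5←b2 b6←b3 b7←b6 b8←b0
Join-block Dom:
  b3: preds {b0,b1}: {b0} ∩ {b0,b1} = {b0}; idom=b0
  b8: preds {b5,b7}: {b0,b1,b2,b5} ∩ {b0,b3,b6,b7} = {b0}; idom=b0

DF derivation:
  b3←b0: walk · to b0
  b3←b1: walk b1 to b0
  b8←b5: walk b5→b2→b1 to b0
  b8←b7: walk b7→b6→b3 to b0
  b0: DF=∅
  b1: DF={b3,b8}
  b2: DF={b8}
  b3: DF={b8}
  b4: DF=∅
  b5: DF={b8}
  b6: DF={b8}
  b7: DF={b8}
  b8: DF=∅

φ for p: defs {b2,b4}
  DF⁺ = {b8}

Answer: ["b8"]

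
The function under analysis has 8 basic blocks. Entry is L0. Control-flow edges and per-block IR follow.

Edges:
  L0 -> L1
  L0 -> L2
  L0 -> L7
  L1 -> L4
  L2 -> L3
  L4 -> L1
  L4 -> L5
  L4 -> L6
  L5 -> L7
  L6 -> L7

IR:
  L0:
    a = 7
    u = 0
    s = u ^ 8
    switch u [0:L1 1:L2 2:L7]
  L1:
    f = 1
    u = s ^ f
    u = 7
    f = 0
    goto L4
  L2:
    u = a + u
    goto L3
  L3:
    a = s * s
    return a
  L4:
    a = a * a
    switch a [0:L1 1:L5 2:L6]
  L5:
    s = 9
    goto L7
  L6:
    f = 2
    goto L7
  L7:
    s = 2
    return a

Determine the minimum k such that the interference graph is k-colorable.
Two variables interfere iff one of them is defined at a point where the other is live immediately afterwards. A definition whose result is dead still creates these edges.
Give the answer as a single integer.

Block summaries:
  L0: {a,s,u} / ∅
  L1: {f,u} / {s}
  L2: {u} / {a,u}
  L3: {a} / {s}
  L4: {a} / {a}
  L5: {s} / ∅
  L6: {f} / ∅
  L7: {s} / {a}

Liveness:
  live L0: ∅→{a,s,u}
  live L1: {a,s}→{a,s}
  live L2: {a,s,u}→{s}
  live L3: {s}→∅
  live L4: {a,s}→{a,s}
  live L5: {a}→{a}
  live L6: {a}→{a}
  live L7: {a}→∅

Conflict graph:
  a — {f,s,u}
  f — {a,s}
  s — {a,f,u}
  u — {a,s}

Chromatic number:
  clique {a,f,s} ⇒ need ≥ 3
  assign a→c0 f→c2 s→c1 u→c2 — no edge inside a register ⇒ χ ≤ 3
  χ = 3

Answer: 3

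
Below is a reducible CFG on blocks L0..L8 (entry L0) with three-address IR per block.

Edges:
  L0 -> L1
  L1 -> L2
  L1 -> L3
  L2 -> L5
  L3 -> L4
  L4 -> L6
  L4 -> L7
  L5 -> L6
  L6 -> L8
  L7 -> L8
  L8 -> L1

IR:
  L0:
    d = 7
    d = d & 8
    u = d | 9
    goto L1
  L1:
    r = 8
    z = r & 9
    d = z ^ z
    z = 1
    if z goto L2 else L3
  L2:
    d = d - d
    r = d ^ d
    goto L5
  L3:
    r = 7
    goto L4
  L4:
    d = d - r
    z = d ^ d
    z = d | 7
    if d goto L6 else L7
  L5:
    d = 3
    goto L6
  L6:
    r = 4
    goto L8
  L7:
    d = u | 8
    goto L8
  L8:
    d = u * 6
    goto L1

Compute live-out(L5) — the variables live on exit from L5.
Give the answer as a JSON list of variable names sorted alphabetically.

Answer: ["u"]

Derivation:
Block summaries:
  L0: def={d,u} ue=∅
  L1: def={d,r,z} ue=∅
  L2: def={d,r} ue={d}
  L3: def={r} ue=∅
  L4: def={d,z} ue={d,r}
  L5: def={d} ue=∅
  L6: def={r} ue=∅
  L7: def={d} ue={u}
  L8: def={d} ue={u}

Liveness:
  L0 li=∅ lo={u}
  L1 li={u} lo={d,u}
  L2 li={d,u} lo={u}
  L3 li={d,u} lo={d,r,u}
  L4 li={d,r,u} lo={u}
  L5 li={u} lo={u}
  L6 li={u} lo={u}
  L7 li={u} lo={u}
  L8 li={u} lo={u}

live-out(L5) = ["u"]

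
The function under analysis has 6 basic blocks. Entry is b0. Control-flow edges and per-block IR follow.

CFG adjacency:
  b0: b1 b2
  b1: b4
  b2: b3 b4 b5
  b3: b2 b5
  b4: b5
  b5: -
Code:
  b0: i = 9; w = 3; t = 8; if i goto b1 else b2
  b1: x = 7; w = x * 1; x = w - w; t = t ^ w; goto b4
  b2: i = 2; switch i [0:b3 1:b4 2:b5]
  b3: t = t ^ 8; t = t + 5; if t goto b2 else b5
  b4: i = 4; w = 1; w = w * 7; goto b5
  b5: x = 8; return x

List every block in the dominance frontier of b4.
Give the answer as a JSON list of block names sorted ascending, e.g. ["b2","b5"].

Answer: ["b5"]

Derivation:
idom tree: b1←b0 b2←b0 b3←b2 b4←b0 b5←b0
Dom at joins:
  b2: preds {b0,b3}: {b0} ∩ {b0,b2,b3} = {b0}; idom=b0
  b4: preds {b1,b2}: {b0,b1} ∩ {b0,b2} = {b0}; idom=b0
  b5: preds {b2,b3,b4}: {b0,b2} ∩ {b0,b2,b3} ∩ {b0,b4} = {b0}; idom=b0

DF walk-up:
  b2←b0: walk · to b0
  b2←b3: walk b3→b2 to b0
  b4←b1: walk b1 to b0
  b4←b2: walk b2 to b0
  b5←b2: walk b2 to b0
  b5←b3: walk b3→b2 to b0
  b5←b4: walk b4 to b0
  DF(b0)=∅
  DF(b1)={b4}
  DF(b2)={b2,b4,b5}
  DF(b3)={b2,b5}
  DF(b4)={b5}
  DF(b5)=∅

DF(b4) = ["b5"]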